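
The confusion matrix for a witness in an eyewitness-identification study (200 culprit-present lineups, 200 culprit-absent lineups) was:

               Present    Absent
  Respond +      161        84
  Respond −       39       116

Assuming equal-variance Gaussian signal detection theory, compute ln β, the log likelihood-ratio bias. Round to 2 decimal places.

H = 161/200 = 0.8050
FA = 84/200 = 0.4200
z(H) = z(0.8050) = 0.860
z(FA) = z(0.4200) = -0.202
ln β = −½·[z(H)² − z(FA)²] = −0.5 × (0.740 − 0.041) = -0.3495

ln β = -0.35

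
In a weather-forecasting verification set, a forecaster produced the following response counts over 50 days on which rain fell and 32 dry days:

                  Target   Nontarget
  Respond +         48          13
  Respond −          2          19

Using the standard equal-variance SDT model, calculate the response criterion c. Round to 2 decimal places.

c = -0.76

H = 48/50 = 0.9600
FA = 13/32 = 0.4062
z(H) = 1.751
z(FA) = -0.237
c = −½·[z(H) + z(FA)] = −0.5 × (1.751 + (-0.237)) = -0.757
c < 0: the forecaster has a liberal response bias.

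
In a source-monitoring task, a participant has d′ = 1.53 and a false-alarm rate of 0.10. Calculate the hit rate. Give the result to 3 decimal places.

hit rate = 0.598

z(false-alarm rate) = z(0.10) = -1.2816
z(H) = z(FA) + d' = -1.2816 + 1.53 = 0.2484
hit rate = Φ(0.2484) = 0.5981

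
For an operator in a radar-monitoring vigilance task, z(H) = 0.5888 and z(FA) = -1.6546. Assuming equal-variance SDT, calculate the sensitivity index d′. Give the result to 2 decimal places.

d' = z(H) − z(FA) = 0.5888 − (-1.6546) = 2.2434

d′ = 2.24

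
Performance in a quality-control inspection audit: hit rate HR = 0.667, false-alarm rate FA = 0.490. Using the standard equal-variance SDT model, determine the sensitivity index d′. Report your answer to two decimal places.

d′ = 0.46

Φ⁻¹(0.667) = 0.432, Φ⁻¹(0.490) = -0.025
d' = z(H) − z(FA) = 0.432 − (-0.025) = 0.457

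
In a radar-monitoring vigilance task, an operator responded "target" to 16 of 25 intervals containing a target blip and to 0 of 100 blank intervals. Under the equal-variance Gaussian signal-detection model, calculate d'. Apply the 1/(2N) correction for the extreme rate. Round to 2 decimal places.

d' = 2.93

The false-alarm rate is 0/100 = 0, so apply the 1/(2N) correction: FA → 1/(2·100) = 0.00500.
z(H) = z(0.64000) = 0.358
z(FA) = z(0.00500) = -2.576
d' = 0.358 − (-2.576) = 2.934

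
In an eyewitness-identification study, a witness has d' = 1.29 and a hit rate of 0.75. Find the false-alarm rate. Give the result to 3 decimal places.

false-alarm rate = 0.269

z(hit rate) = z(0.75) = 0.6745
z(FA) = z(H) − d' = 0.6745 − 1.29 = -0.6155
false-alarm rate = Φ(-0.6155) = 0.2691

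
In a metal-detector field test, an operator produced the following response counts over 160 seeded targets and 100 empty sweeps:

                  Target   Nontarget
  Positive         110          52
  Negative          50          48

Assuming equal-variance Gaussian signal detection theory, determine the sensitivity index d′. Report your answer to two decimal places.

d′ = 0.44

H = 110/160 = 0.6875
FA = 52/100 = 0.5200
Φ⁻¹(0.6875) = 0.489, Φ⁻¹(0.5200) = 0.050
d' = z(H) − z(FA) = 0.489 − 0.050 = 0.439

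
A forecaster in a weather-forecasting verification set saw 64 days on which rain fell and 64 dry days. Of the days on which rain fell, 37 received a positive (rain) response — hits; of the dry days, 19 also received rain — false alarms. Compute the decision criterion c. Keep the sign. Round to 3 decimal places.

c = 0.168

H = 37/64 = 0.5781
FA = 19/64 = 0.2969
z(H) = z(0.5781) = 0.1970
z(FA) = z(0.2969) = -0.5333
c = −½·[z(H) + z(FA)] = −0.5 × (0.1970 + (-0.5333)) = 0.16815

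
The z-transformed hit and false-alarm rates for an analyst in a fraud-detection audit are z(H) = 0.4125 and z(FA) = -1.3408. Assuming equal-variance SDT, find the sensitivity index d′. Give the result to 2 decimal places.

d′ = 1.75

d' = z(H) − z(FA) = 0.4125 − (-1.3408) = 1.7533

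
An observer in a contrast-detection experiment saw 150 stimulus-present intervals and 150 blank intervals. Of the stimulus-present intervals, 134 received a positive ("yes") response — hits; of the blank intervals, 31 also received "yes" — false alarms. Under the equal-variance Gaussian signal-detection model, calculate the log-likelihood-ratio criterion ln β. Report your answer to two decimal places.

ln β = -0.44

H = 134/150 = 0.8933
FA = 31/150 = 0.2067
Φ⁻¹(0.8933) = 1.244, Φ⁻¹(0.2067) = -0.818
ln β = −½·[z(H)² − z(FA)²] = −0.5 × (1.548 − 0.669) = -0.4395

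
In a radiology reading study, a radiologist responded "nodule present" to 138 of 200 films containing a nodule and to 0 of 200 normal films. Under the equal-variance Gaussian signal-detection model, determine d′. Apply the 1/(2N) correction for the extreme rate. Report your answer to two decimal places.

The false-alarm rate is 0/200 = 0, so apply the 1/(2N) correction: FA → 1/(2·200) = 0.00250.
z(H) = z(0.69000) = 0.496
z(FA) = z(0.00250) = -2.807
d' = 0.496 − (-2.807) = 3.303

d′ = 3.30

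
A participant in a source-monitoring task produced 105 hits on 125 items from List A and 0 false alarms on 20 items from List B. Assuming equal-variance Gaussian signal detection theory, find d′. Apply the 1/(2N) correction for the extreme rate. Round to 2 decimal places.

The false-alarm rate is 0/20 = 0, so apply the 1/(2N) correction: FA → 1/(2·20) = 0.02500.
z(H) = z(0.84000) = 0.994
z(FA) = z(0.02500) = -1.960
d' = 0.994 − (-1.960) = 2.954

d′ = 2.95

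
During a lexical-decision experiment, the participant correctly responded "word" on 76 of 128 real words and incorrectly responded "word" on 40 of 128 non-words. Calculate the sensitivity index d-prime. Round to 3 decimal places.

H = 76/128 = 0.5938
FA = 40/128 = 0.3125
z(H) = 0.2373
z(FA) = -0.4888
d' = z(H) − z(FA) = 0.2373 − (-0.4888) = 0.7261

d-prime = 0.726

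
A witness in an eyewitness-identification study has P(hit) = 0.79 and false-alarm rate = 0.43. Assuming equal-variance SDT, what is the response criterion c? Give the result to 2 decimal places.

c = -0.32

Φ⁻¹(H) = Φ⁻¹(0.79) = 0.8064
Φ⁻¹(FA) = Φ⁻¹(0.43) = -0.1764
c = −½·[z(H) + z(FA)] = −0.5 × (0.8064 + (-0.1764)) = -0.3150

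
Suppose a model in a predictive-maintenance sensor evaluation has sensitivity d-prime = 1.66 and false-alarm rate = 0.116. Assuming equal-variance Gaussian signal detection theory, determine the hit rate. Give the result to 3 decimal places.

hit rate = 0.679

z(false-alarm rate) = z(0.116) = -1.1952
z(H) = z(FA) + d' = -1.1952 + 1.66 = 0.4648
hit rate = Φ(0.4648) = 0.6790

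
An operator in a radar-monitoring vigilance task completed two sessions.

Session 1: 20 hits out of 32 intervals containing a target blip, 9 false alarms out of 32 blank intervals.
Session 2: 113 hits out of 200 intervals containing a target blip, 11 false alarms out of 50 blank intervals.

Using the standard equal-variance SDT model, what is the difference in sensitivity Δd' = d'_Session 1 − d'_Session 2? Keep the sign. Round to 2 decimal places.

Session 1: z(0.6250) = 0.319, z(0.2812) = -0.579, d' = 0.898
Session 2: z(0.5650) = 0.164, z(0.2200) = -0.772, d' = 0.936
Δd' = d'_Session 1 − d'_Session 2 = 0.898 − 0.936 = -0.038
Session 2 has the higher sensitivity.

Δd' = -0.04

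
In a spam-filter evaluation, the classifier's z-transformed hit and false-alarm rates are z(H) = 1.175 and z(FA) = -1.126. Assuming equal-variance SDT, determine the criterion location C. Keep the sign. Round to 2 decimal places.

C = -0.02

c = −½·[z(H) + z(FA)] = −½·(1.175 + (-1.126)) = -0.0245
c < 0: the classifier has a liberal response bias.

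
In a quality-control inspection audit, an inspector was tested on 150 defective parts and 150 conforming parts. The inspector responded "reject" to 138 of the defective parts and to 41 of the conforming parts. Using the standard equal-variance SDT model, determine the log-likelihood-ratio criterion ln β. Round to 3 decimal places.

H = 138/150 = 0.9200
FA = 41/150 = 0.2733
z(H) = 1.4051
z(FA) = -0.6029
ln β = −½·[z(H)² − z(FA)²] = −0.5 × (1.9743 − 0.3635) = -0.8054

ln β = -0.805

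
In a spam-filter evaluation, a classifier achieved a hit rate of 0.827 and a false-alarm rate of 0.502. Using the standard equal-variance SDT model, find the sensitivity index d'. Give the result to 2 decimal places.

Φ⁻¹(0.827) = 0.9424, Φ⁻¹(0.502) = 0.0050
d' = z(H) − z(FA) = 0.9424 − 0.0050 = 0.9374

d' = 0.94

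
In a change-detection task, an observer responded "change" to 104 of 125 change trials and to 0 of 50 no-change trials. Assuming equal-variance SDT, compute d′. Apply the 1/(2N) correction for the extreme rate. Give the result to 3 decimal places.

d′ = 3.288

The false-alarm rate is 0/50 = 0, so apply the 1/(2N) correction: FA → 1/(2·50) = 0.01000.
z(H) = z(0.83200) = 0.9621
z(FA) = z(0.01000) = -2.3263
d' = 0.9621 − (-2.3263) = 3.2884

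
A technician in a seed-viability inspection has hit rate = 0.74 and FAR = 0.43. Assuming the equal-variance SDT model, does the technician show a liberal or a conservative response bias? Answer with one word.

z(H) = 0.643, z(FA) = -0.176
c = −½·(z(H) + z(FA)) = -0.2335
c < 0 → liberal criterion (biased toward responding “yes”).

liberal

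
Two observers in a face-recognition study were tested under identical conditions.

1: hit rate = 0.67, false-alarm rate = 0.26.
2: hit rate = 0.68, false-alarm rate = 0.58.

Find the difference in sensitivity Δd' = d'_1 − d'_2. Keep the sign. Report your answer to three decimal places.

1: z(0.67) = 0.4399, z(0.26) = -0.6433, d' = 1.0832
2: z(0.68) = 0.4677, z(0.58) = 0.2019, d' = 0.2658
Δd' = d'_1 − d'_2 = 1.0832 − 0.2658 = 0.8174
1 has the higher sensitivity.

Δd' = 0.817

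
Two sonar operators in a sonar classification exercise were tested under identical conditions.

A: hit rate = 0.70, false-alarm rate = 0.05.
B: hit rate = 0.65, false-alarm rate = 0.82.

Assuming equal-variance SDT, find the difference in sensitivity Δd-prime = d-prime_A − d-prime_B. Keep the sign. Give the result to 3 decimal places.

A: z(0.70) = 0.5244, z(0.05) = -1.6449, d' = 2.1693
B: z(0.65) = 0.3853, z(0.82) = 0.9154, d' = -0.5301
Δd' = d'_A − d'_B = 2.1693 − (-0.5301) = 2.6994
A has the higher sensitivity.

Δd-prime = 2.699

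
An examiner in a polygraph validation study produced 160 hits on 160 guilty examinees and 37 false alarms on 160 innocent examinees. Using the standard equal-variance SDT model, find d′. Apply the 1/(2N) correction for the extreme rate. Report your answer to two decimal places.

The hit rate is 160/160 = 1, so apply the 1/(2N) correction: H → 1 − 1/(2·160) = 0.99687.
z(H) = z(0.99687) = 2.734
z(FA) = z(0.23125) = -0.735
d' = 2.734 − (-0.735) = 3.469

d′ = 3.47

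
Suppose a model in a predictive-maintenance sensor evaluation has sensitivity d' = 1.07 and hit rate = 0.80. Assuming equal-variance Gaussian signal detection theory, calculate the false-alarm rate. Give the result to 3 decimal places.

false-alarm rate = 0.410

z(hit rate) = z(0.80) = 0.8416
z(FA) = z(H) − d' = 0.8416 − 1.07 = -0.2284
false-alarm rate = Φ(-0.2284) = 0.4097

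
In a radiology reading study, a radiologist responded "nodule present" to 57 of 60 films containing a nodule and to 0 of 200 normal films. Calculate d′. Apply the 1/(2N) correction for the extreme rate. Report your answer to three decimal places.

d′ = 4.452

The false-alarm rate is 0/200 = 0, so apply the 1/(2N) correction: FA → 1/(2·200) = 0.00250.
z(H) = z(0.95000) = 1.6449
z(FA) = z(0.00250) = -2.8070
d' = 1.6449 − (-2.8070) = 4.4519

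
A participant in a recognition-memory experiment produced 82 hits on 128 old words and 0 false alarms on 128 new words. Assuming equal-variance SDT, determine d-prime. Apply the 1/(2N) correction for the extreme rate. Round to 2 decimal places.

The false-alarm rate is 0/128 = 0, so apply the 1/(2N) correction: FA → 1/(2·128) = 0.00391.
z(H) = z(0.64062) = 0.360
z(FA) = z(0.00391) = -2.660
d' = 0.360 − (-2.660) = 3.020

d-prime = 3.02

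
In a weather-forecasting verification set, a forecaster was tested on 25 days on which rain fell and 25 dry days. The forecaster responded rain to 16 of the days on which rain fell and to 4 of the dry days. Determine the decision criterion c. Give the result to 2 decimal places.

c = 0.32

H = 16/25 = 0.6400
FA = 4/25 = 0.1600
z(H) = z(0.6400) = 0.358
z(FA) = z(0.1600) = -0.994
c = −½·[z(H) + z(FA)] = −0.5 × (0.358 + (-0.994)) = 0.318
c > 0: the forecaster has a conservative response bias.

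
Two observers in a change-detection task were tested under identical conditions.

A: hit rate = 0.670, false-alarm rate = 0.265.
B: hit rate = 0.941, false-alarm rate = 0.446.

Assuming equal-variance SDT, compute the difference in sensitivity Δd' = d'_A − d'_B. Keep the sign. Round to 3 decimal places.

Δd' = -0.631

A: z(0.670) = 0.4399, z(0.265) = -0.6280, d' = 1.0679
B: z(0.941) = 1.5632, z(0.446) = -0.1358, d' = 1.6990
Δd' = d'_A − d'_B = 1.0679 − 1.6990 = -0.6311
B has the higher sensitivity.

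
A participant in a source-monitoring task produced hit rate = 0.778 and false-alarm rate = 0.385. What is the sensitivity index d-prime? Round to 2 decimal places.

d-prime = 1.06

Φ⁻¹(0.778) = 0.7655, Φ⁻¹(0.385) = -0.2924
d' = z(H) − z(FA) = 0.7655 − (-0.2924) = 1.0579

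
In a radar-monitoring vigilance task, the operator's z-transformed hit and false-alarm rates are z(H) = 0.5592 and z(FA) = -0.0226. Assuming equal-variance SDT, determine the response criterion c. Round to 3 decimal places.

c = -0.268

c = −½·[z(H) + z(FA)] = −½·(0.5592 + (-0.0226)) = -0.2683
c < 0: the operator has a liberal response bias.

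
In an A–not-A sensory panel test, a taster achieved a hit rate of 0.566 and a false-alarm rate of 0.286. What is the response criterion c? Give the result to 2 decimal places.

c = 0.20

Φ⁻¹(0.566) = 0.1662, Φ⁻¹(0.286) = -0.5651
c = −½·[z(H) + z(FA)] = −0.5 × (0.1662 + (-0.5651)) = 0.19945
c > 0: the taster has a conservative response bias.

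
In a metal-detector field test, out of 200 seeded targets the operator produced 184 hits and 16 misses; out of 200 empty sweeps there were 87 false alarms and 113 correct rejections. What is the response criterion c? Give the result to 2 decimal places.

c = -0.62

H = 184/200 = 0.9200
FA = 87/200 = 0.4350
z(0.9200) = 1.405, z(0.4350) = -0.164
c = −½·[z(H) + z(FA)] = −0.5 × (1.405 + (-0.164)) = -0.6205
c < 0: the operator has a liberal response bias.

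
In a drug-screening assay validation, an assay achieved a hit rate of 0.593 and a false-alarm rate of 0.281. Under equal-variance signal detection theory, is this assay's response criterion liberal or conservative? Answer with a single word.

z(H) = 0.235, z(FA) = -0.580
c = −½·(z(H) + z(FA)) = 0.1725
c > 0 → conservative criterion (biased toward responding “no”).

conservative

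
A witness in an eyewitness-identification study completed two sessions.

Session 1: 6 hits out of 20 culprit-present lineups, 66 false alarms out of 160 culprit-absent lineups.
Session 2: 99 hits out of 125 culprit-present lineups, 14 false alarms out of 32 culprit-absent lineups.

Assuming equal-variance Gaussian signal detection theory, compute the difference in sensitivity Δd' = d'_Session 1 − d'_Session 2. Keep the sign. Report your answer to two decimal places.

Session 1: z(0.3000) = -0.524, z(0.4125) = -0.221, d' = -0.303
Session 2: z(0.7920) = 0.813, z(0.4375) = -0.157, d' = 0.970
Δd' = d'_Session 1 − d'_Session 2 = -0.303 − 0.970 = -1.273
Session 2 has the higher sensitivity.

Δd' = -1.27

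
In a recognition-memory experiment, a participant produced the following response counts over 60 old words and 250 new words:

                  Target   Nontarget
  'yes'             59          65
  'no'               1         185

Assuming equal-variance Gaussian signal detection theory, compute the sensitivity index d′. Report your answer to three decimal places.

d′ = 2.771

H = 59/60 = 0.9833
FA = 65/250 = 0.2600
z(H) = z(0.9833) = 2.1272
z(FA) = z(0.2600) = -0.6433
d' = z(H) − z(FA) = 2.1272 − (-0.6433) = 2.7705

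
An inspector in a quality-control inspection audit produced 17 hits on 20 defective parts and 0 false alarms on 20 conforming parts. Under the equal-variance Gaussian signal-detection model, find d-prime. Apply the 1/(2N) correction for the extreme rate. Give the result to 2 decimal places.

The false-alarm rate is 0/20 = 0, so apply the 1/(2N) correction: FA → 1/(2·20) = 0.02500.
z(H) = z(0.85000) = 1.036
z(FA) = z(0.02500) = -1.960
d' = 1.036 − (-1.960) = 2.996

d-prime = 3.00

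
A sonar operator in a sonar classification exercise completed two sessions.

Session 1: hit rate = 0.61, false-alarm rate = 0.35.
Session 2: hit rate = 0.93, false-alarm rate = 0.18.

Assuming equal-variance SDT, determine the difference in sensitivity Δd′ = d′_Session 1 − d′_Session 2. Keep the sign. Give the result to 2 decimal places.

Δd′ = -1.73

Session 1: z(0.61) = 0.279, z(0.35) = -0.385, d' = 0.664
Session 2: z(0.93) = 1.476, z(0.18) = -0.915, d' = 2.391
Δd' = d'_Session 1 − d'_Session 2 = 0.664 − 2.391 = -1.727
Session 2 has the higher sensitivity.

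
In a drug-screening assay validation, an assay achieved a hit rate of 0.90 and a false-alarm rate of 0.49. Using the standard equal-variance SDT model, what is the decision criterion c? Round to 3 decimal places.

c = -0.628

z(H) = z(0.90) = 1.2816
z(FA) = z(0.49) = -0.0251
c = −½·[z(H) + z(FA)] = −0.5 × (1.2816 + (-0.0251)) = -0.62825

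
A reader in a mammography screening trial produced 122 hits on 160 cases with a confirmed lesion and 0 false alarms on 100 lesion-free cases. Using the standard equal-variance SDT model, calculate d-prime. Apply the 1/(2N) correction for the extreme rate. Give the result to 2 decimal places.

The false-alarm rate is 0/100 = 0, so apply the 1/(2N) correction: FA → 1/(2·100) = 0.00500.
z(H) = z(0.76250) = 0.714
z(FA) = z(0.00500) = -2.576
d' = 0.714 − (-2.576) = 3.290

d-prime = 3.29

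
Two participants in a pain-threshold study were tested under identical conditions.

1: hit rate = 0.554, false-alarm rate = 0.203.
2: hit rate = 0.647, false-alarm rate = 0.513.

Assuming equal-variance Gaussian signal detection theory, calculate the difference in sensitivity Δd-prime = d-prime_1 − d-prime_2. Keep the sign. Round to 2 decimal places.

Δd-prime = 0.62

1: z(0.554) = 0.136, z(0.203) = -0.831, d' = 0.967
2: z(0.647) = 0.377, z(0.513) = 0.033, d' = 0.344
Δd' = d'_1 − d'_2 = 0.967 − 0.344 = 0.623
1 has the higher sensitivity.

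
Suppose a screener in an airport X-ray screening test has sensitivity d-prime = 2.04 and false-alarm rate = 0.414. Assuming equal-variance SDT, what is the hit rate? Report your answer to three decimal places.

z(false-alarm rate) = z(0.414) = -0.2173
z(H) = z(FA) + d' = -0.2173 + 2.04 = 1.8227
hit rate = Φ(1.8227) = 0.9658

hit rate = 0.966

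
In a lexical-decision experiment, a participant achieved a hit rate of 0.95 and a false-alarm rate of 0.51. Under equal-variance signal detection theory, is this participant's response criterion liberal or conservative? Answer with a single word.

liberal

z(H) = 1.645, z(FA) = 0.025
c = −½·(z(H) + z(FA)) = -0.835
c < 0 → liberal criterion (biased toward responding “yes”).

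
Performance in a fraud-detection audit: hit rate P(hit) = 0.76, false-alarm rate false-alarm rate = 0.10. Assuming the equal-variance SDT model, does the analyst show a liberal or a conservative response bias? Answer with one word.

z(H) = 0.706, z(FA) = -1.282
c = −½·(z(H) + z(FA)) = 0.288
c > 0 → conservative criterion (biased toward responding “no”).

conservative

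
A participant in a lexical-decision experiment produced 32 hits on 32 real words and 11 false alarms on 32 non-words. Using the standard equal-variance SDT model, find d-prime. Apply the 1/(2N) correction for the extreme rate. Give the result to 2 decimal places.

The hit rate is 32/32 = 1, so apply the 1/(2N) correction: H → 1 − 1/(2·32) = 0.98438.
z(H) = z(0.98438) = 2.154
z(FA) = z(0.34375) = -0.402
d' = 2.154 − (-0.402) = 2.556

d-prime = 2.56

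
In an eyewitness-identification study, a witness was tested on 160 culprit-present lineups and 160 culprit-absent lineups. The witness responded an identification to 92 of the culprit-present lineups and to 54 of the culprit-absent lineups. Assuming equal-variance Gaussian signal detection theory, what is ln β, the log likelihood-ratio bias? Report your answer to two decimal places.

H = 92/160 = 0.5750
FA = 54/160 = 0.3375
z(H) = z(0.5750) = 0.189
z(FA) = z(0.3375) = -0.419
ln β = −½·[z(H)² − z(FA)²] = −0.5 × (0.036 − 0.176) = 0.070

ln β = 0.07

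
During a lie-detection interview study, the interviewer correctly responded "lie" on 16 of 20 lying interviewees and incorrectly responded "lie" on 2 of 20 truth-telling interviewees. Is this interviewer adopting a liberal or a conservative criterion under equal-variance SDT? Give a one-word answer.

z(H) = 0.842, z(FA) = -1.282
c = −½·(z(H) + z(FA)) = 0.220
c > 0 → conservative criterion (biased toward responding “no”).

conservative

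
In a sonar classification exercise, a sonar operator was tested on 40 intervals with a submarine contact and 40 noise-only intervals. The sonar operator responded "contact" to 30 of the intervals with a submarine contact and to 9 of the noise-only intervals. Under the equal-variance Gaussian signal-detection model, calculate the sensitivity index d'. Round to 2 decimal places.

H = 30/40 = 0.7500
FA = 9/40 = 0.2250
Φ⁻¹(H) = Φ⁻¹(0.7500) = 0.6745
Φ⁻¹(FA) = Φ⁻¹(0.2250) = -0.7554
d' = z(H) − z(FA) = 0.6745 − (-0.7554) = 1.4299

d' = 1.43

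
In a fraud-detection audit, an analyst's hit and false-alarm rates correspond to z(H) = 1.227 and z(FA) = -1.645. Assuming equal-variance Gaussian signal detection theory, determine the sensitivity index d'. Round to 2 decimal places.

d' = 2.87

d' = z(H) − z(FA) = 1.227 − (-1.645) = 2.872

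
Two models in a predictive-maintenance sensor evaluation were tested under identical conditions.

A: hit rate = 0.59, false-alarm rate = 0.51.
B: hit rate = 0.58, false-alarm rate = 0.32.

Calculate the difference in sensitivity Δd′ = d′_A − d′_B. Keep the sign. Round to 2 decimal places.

Δd′ = -0.47

A: z(0.59) = 0.228, z(0.51) = 0.025, d' = 0.203
B: z(0.58) = 0.202, z(0.32) = -0.468, d' = 0.670
Δd' = d'_A − d'_B = 0.203 − 0.670 = -0.467
B has the higher sensitivity.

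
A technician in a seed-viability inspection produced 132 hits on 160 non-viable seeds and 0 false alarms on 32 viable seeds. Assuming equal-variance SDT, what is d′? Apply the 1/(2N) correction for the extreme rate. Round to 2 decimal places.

d′ = 3.09

The false-alarm rate is 0/32 = 0, so apply the 1/(2N) correction: FA → 1/(2·32) = 0.01562.
z(H) = z(0.82500) = 0.935
z(FA) = z(0.01562) = -2.154
d' = 0.935 − (-2.154) = 3.089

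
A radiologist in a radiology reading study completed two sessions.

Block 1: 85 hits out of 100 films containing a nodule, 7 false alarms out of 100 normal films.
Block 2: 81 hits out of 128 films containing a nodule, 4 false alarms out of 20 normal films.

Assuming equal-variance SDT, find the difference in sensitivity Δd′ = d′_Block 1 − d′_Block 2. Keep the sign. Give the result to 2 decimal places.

Δd′ = 1.33

Block 1: z(0.8500) = 1.036, z(0.0700) = -1.476, d' = 2.512
Block 2: z(0.6328) = 0.339, z(0.2000) = -0.842, d' = 1.181
Δd' = d'_Block 1 − d'_Block 2 = 2.512 − 1.181 = 1.331
Block 1 has the higher sensitivity.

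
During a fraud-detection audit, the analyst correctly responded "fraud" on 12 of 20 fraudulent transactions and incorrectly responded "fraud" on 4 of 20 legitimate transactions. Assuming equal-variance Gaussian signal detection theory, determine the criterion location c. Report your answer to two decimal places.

H = 12/20 = 0.6000
FA = 4/20 = 0.2000
z(H) = z(0.6000) = 0.253
z(FA) = z(0.2000) = -0.842
c = −½·[z(H) + z(FA)] = −0.5 × (0.253 + (-0.842)) = 0.2945
c > 0: the analyst has a conservative response bias.

c = 0.29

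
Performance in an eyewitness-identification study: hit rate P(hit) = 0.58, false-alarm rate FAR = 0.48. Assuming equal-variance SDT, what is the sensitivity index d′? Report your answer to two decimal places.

d′ = 0.25

z(0.58) = 0.202, z(0.48) = -0.050
d' = z(H) − z(FA) = 0.202 − (-0.050) = 0.252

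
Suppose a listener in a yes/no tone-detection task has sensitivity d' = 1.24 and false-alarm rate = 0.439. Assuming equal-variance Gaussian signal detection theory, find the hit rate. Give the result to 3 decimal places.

hit rate = 0.861

z(false-alarm rate) = z(0.439) = -0.1535
z(H) = z(FA) + d' = -0.1535 + 1.24 = 1.0865
hit rate = Φ(1.0865) = 0.8614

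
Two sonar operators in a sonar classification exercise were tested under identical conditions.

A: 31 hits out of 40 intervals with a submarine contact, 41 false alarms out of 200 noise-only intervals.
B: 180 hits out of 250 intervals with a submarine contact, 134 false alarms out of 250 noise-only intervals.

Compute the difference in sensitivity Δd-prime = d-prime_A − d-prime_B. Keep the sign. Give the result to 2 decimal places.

Δd-prime = 1.09

A: z(0.7750) = 0.755, z(0.2050) = -0.824, d' = 1.579
B: z(0.7200) = 0.583, z(0.5360) = 0.090, d' = 0.493
Δd' = d'_A − d'_B = 1.579 − 0.493 = 1.086
A has the higher sensitivity.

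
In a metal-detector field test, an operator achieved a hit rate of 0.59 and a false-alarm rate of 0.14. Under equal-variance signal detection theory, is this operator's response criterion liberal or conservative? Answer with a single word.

conservative

z(H) = 0.228, z(FA) = -1.080
c = −½·(z(H) + z(FA)) = 0.426
c > 0 → conservative criterion (biased toward responding “no”).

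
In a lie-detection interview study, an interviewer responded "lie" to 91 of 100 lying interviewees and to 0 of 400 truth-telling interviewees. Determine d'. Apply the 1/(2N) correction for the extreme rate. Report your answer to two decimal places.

The false-alarm rate is 0/400 = 0, so apply the 1/(2N) correction: FA → 1/(2·400) = 0.00125.
z(H) = z(0.91000) = 1.341
z(FA) = z(0.00125) = -3.023
d' = 1.341 − (-3.023) = 4.364

d' = 4.36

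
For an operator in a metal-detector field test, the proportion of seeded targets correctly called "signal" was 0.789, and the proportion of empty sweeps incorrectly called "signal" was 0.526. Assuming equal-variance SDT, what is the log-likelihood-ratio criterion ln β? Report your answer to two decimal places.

z(H) = 0.803
z(FA) = 0.065
ln β = −½·[z(H)² − z(FA)²] = −0.5 × (0.645 − 0.004) = -0.3205

ln β = -0.32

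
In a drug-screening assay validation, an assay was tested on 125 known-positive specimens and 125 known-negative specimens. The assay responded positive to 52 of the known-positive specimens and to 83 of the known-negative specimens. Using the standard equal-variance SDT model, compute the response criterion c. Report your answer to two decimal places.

c = -0.11

H = 52/125 = 0.4160
FA = 83/125 = 0.6640
z(0.4160) = -0.212, z(0.6640) = 0.423
c = −½·[z(H) + z(FA)] = −0.5 × (-0.212 + 0.423) = -0.1055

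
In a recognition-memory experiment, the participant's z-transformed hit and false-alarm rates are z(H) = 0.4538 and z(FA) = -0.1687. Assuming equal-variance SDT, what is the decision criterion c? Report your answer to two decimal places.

c = -0.14

c = −½·[z(H) + z(FA)] = −½·(0.4538 + (-0.1687)) = -0.14255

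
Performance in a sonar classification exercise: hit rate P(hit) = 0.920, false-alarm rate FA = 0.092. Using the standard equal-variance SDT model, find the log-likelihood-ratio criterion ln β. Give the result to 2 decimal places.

z(H) = 1.405
z(FA) = -1.329
ln β = −½·[z(H)² − z(FA)²] = −0.5 × (1.974 − 1.766) = -0.104

ln β = -0.10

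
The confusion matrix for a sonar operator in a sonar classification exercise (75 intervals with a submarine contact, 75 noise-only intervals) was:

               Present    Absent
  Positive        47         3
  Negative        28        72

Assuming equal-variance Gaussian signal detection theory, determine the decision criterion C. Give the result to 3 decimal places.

H = 47/75 = 0.6267
FA = 3/75 = 0.0400
Φ⁻¹(H) = 0.3231
Φ⁻¹(FA) = -1.7507
c = −½·[z(H) + z(FA)] = −0.5 × (0.3231 + (-1.7507)) = 0.7138
c > 0: the sonar operator has a conservative response bias.

C = 0.714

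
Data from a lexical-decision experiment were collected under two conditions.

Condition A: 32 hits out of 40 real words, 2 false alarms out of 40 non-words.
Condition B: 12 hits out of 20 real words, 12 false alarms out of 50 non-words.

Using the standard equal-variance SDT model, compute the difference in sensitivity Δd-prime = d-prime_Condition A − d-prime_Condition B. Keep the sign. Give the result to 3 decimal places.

Δd-prime = 1.527

Condition A: z(0.8000) = 0.8416, z(0.0500) = -1.6449, d' = 2.4865
Condition B: z(0.6000) = 0.2533, z(0.2400) = -0.7063, d' = 0.9596
Δd' = d'_Condition A − d'_Condition B = 2.4865 − 0.9596 = 1.5269
Condition A has the higher sensitivity.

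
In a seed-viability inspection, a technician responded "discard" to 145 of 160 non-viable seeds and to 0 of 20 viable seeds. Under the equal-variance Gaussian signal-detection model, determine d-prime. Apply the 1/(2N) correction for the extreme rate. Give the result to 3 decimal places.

d-prime = 3.278

The false-alarm rate is 0/20 = 0, so apply the 1/(2N) correction: FA → 1/(2·20) = 0.02500.
z(H) = z(0.90625) = 1.3180
z(FA) = z(0.02500) = -1.9600
d' = 1.3180 − (-1.9600) = 3.2780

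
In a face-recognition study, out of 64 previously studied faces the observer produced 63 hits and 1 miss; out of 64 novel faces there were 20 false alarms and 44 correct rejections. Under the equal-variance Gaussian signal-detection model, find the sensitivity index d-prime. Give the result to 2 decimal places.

d-prime = 2.64

H = 63/64 = 0.9844
FA = 20/64 = 0.3125
z(H) = z(0.9844) = 2.1545
z(FA) = z(0.3125) = -0.4888
d' = z(H) − z(FA) = 2.1545 − (-0.4888) = 2.6433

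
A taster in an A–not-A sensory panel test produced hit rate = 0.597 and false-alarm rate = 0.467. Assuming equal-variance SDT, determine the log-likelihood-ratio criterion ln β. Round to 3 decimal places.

z(0.597) = 0.2456, z(0.467) = -0.0828
ln β = −½·[z(H)² − z(FA)²] = −0.5 × (0.0603 − 0.0069) = -0.0267

ln β = -0.027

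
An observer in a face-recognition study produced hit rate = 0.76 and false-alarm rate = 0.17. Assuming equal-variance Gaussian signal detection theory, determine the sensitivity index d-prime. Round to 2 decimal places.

d-prime = 1.66

z(0.76) = 0.7063, z(0.17) = -0.9542
d' = z(H) − z(FA) = 0.7063 − (-0.9542) = 1.6605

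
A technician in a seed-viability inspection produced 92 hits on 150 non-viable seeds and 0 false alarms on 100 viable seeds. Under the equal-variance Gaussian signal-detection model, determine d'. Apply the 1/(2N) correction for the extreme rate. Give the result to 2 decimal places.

The false-alarm rate is 0/100 = 0, so apply the 1/(2N) correction: FA → 1/(2·100) = 0.00500.
z(H) = z(0.61333) = 0.288
z(FA) = z(0.00500) = -2.576
d' = 0.288 − (-2.576) = 2.864

d' = 2.86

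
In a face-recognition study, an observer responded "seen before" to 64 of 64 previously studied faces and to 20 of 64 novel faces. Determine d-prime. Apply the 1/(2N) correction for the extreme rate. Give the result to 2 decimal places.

The hit rate is 64/64 = 1, so apply the 1/(2N) correction: H → 1 − 1/(2·64) = 0.99219.
z(H) = z(0.99219) = 2.418
z(FA) = z(0.31250) = -0.489
d' = 2.418 − (-0.489) = 2.907

d-prime = 2.91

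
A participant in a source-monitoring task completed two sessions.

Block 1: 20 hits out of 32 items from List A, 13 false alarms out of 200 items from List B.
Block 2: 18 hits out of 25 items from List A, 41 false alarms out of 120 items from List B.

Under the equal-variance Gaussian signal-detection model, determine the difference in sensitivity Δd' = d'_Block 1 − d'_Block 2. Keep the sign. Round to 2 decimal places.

Δd' = 0.84

Block 1: z(0.6250) = 0.319, z(0.0650) = -1.514, d' = 1.833
Block 2: z(0.7200) = 0.583, z(0.3417) = -0.408, d' = 0.991
Δd' = d'_Block 1 − d'_Block 2 = 1.833 − 0.991 = 0.842
Block 1 has the higher sensitivity.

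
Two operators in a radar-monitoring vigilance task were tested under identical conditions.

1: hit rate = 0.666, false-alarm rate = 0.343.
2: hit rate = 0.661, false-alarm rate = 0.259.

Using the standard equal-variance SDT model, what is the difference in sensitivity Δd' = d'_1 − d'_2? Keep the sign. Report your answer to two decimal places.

Δd' = -0.23

1: z(0.666) = 0.429, z(0.343) = -0.404, d' = 0.833
2: z(0.661) = 0.415, z(0.259) = -0.646, d' = 1.061
Δd' = d'_1 − d'_2 = 0.833 − 1.061 = -0.228
2 has the higher sensitivity.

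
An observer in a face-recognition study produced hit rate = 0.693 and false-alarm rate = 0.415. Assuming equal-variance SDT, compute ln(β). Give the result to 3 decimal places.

ln β = -0.104

Φ⁻¹(H) = Φ⁻¹(0.693) = 0.5044
Φ⁻¹(FA) = Φ⁻¹(0.415) = -0.2147
ln β = −½·[z(H)² − z(FA)²] = −0.5 × (0.2544 − 0.0461) = -0.10415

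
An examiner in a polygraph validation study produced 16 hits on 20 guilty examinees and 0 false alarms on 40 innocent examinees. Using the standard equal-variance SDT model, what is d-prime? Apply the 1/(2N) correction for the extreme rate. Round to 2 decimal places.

The false-alarm rate is 0/40 = 0, so apply the 1/(2N) correction: FA → 1/(2·40) = 0.01250.
z(H) = z(0.80000) = 0.842
z(FA) = z(0.01250) = -2.241
d' = 0.842 − (-2.241) = 3.083

d-prime = 3.08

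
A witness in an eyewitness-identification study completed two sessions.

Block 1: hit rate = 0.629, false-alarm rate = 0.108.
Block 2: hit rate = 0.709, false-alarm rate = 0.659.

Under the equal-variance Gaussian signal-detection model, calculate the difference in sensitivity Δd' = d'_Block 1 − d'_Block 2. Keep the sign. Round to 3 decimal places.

Δd' = 1.426

Block 1: z(0.629) = 0.3292, z(0.108) = -1.2372, d' = 1.5664
Block 2: z(0.709) = 0.5505, z(0.659) = 0.4097, d' = 0.1408
Δd' = d'_Block 1 − d'_Block 2 = 1.5664 − 0.1408 = 1.4256
Block 1 has the higher sensitivity.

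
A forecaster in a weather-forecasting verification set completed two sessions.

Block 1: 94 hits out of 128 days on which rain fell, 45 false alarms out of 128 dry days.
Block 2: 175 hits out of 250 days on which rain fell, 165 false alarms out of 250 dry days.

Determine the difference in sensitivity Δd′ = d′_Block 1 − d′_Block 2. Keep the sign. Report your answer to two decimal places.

Δd′ = 0.90

Block 1: z(0.7344) = 0.626, z(0.3516) = -0.381, d' = 1.007
Block 2: z(0.7000) = 0.524, z(0.6600) = 0.412, d' = 0.112
Δd' = d'_Block 1 − d'_Block 2 = 1.007 − 0.112 = 0.895
Block 1 has the higher sensitivity.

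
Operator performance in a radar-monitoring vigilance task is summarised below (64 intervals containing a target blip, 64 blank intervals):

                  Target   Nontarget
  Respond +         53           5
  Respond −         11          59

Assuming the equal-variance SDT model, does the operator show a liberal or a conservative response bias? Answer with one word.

conservative

z(H) = 0.947, z(FA) = -1.418
c = −½·(z(H) + z(FA)) = 0.2355
c > 0 → conservative criterion (biased toward responding “no”).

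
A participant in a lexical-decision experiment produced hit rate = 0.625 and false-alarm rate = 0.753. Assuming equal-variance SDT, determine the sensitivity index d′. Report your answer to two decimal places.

d′ = -0.37

z(H) = z(0.625) = 0.319
z(FA) = z(0.753) = 0.684
d' = z(H) − z(FA) = 0.319 − 0.684 = -0.365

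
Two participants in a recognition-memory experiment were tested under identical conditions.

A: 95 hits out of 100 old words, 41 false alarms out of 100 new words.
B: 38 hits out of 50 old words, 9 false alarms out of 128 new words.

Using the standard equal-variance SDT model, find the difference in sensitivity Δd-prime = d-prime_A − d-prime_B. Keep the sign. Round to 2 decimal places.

Δd-prime = -0.31

A: z(0.9500) = 1.645, z(0.4100) = -0.228, d' = 1.873
B: z(0.7600) = 0.706, z(0.0703) = -1.474, d' = 2.180
Δd' = d'_A − d'_B = 1.873 − 2.180 = -0.307
B has the higher sensitivity.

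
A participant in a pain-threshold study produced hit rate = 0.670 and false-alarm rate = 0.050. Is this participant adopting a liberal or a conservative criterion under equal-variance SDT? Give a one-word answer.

z(H) = 0.440, z(FA) = -1.645
c = −½·(z(H) + z(FA)) = 0.6025
c > 0 → conservative criterion (biased toward responding “no”).

conservative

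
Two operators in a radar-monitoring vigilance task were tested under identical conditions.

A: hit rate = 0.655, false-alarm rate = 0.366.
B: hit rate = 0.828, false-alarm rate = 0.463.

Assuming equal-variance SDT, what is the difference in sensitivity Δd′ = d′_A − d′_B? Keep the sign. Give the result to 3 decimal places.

Δd′ = -0.298

A: z(0.655) = 0.3989, z(0.366) = -0.3425, d' = 0.7414
B: z(0.828) = 0.9463, z(0.463) = -0.0929, d' = 1.0392
Δd' = d'_A − d'_B = 0.7414 − 1.0392 = -0.2978
B has the higher sensitivity.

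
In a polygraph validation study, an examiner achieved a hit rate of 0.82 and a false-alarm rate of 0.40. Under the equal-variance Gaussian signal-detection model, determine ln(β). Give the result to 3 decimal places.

ln β = -0.387

Φ⁻¹(H) = 0.9154
Φ⁻¹(FA) = -0.2533
ln β = −½·[z(H)² − z(FA)²] = −0.5 × (0.8380 − 0.0642) = -0.3869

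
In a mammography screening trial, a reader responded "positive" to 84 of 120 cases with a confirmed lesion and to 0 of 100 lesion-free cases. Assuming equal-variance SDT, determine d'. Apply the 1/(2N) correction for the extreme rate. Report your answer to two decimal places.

The false-alarm rate is 0/100 = 0, so apply the 1/(2N) correction: FA → 1/(2·100) = 0.00500.
z(H) = z(0.70000) = 0.524
z(FA) = z(0.00500) = -2.576
d' = 0.524 − (-2.576) = 3.100

d' = 3.10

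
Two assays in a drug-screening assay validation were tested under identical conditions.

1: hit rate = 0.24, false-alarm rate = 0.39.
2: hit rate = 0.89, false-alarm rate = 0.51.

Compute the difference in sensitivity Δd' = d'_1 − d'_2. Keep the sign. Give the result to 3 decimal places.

1: z(0.24) = -0.7063, z(0.39) = -0.2793, d' = -0.4270
2: z(0.89) = 1.2265, z(0.51) = 0.0251, d' = 1.2014
Δd' = d'_1 − d'_2 = -0.4270 − 1.2014 = -1.6284
2 has the higher sensitivity.

Δd' = -1.628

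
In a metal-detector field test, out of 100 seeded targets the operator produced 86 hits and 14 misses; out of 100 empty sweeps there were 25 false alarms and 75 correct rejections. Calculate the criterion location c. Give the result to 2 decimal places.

H = 86/100 = 0.8600
FA = 25/100 = 0.2500
z(0.8600) = 1.080, z(0.2500) = -0.674
c = −½·[z(H) + z(FA)] = −0.5 × (1.080 + (-0.674)) = -0.203

c = -0.20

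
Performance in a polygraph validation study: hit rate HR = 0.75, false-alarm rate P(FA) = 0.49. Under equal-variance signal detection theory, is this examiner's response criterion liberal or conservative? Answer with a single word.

z(H) = 0.674, z(FA) = -0.025
c = −½·(z(H) + z(FA)) = -0.3245
c < 0 → liberal criterion (biased toward responding “yes”).

liberal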